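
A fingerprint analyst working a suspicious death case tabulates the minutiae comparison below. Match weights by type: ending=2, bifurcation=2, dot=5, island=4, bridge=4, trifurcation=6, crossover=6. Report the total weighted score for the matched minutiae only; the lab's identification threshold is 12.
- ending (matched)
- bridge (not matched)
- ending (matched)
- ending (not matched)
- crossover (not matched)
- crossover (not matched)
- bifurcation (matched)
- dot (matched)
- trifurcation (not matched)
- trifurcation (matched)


Weighted minutiae match score:
  ending: matched, +2 (running total 2)
  bridge: not matched, +0
  ending: matched, +2 (running total 4)
  ending: not matched, +0
  crossover: not matched, +0
  crossover: not matched, +0
  bifurcation: matched, +2 (running total 6)
  dot: matched, +5 (running total 11)
  trifurcation: not matched, +0
  trifurcation: matched, +6 (running total 17)
Total score = 17
Threshold = 12; verdict = identification

17


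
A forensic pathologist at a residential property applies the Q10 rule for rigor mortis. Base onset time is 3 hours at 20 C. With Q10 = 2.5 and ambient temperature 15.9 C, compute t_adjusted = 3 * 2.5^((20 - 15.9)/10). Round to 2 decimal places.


Rigor mortis time adjustment:
Exponent = (T_ref - T_actual) / 10 = (20 - 15.9) / 10 = 0.41
Q10 factor = 2.5^0.41 = 1.45598
t_adjusted = 3 * 1.45598 = 4.37 hours

4.37


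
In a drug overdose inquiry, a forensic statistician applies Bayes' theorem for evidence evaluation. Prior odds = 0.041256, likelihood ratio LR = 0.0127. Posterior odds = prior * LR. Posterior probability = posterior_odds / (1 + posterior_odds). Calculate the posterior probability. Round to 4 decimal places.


Bayesian evidence evaluation:
Posterior odds = prior_odds * LR = 0.041256 * 0.0127 = 0.0005239512
Posterior probability = posterior_odds / (1 + posterior_odds)
= 0.0005239512 / (1 + 0.0005239512)
= 0.0005239512 / 1.0005239512
= 0.0005

0.0005


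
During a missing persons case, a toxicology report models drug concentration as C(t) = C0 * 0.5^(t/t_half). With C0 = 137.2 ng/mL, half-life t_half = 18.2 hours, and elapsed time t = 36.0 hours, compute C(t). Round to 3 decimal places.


Drug concentration decay:
Number of half-lives = t / t_half = 36.0 / 18.2 = 1.978022
Decay factor = 0.5^1.978022 = 0.25383765
C(t) = 137.2 * 0.25383765 = 34.827 ng/mL

34.827


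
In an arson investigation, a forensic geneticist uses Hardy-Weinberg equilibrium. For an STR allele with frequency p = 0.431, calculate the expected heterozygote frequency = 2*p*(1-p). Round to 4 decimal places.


Hardy-Weinberg heterozygote frequency:
q = 1 - p = 1 - 0.431 = 0.569
2pq = 2 * 0.431 * 0.569 = 0.4905

0.4905


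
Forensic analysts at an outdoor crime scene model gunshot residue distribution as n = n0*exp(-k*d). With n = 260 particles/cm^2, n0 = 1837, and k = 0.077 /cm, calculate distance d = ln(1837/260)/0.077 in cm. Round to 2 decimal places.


GSR distance calculation:
n0/n = 1837 / 260 = 7.065385
ln(n0/n) = 1.955208
d = 1.955208 / 0.077 = 25.39 cm

25.39


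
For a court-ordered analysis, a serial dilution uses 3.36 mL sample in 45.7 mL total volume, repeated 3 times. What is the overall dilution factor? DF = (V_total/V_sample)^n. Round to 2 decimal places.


Dilution factor calculation:
Single dilution = V_total / V_sample = 45.7 / 3.36 ≈ 13.60119
Number of dilutions = 3
Total DF = (45.7 / 3.36)^3 (full precision, rounded at the end) = 2516.12

2516.12


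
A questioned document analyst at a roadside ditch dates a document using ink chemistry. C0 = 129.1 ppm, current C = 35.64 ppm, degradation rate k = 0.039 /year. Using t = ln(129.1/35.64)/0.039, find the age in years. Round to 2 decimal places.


Document age estimation:
C0/C = 129.1 / 35.64 = 3.622334
ln(C0/C) = 1.287119
t = 1.287119 / 0.039 = 33.00 years

33.00


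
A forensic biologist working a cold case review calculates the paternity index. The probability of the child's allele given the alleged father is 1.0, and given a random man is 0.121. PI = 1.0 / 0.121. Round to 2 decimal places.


Paternity Index calculation:
PI = P(allele|father) / P(allele|random)
PI = 1.0 / 0.121
PI = 8.26

8.26


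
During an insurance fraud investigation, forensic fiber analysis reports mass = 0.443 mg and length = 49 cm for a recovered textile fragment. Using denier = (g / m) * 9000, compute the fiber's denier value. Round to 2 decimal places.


Denier calculation:
Mass in grams = 0.443 mg / 1000 = 0.000443 g
Length in meters = 49 cm / 100 = 0.49 m
Linear density = mass / length = 0.000443 / 0.49 = 0.00090408 g/m
Denier = (g/m) * 9000 = 0.00090408 * 9000 = 8.14

8.14


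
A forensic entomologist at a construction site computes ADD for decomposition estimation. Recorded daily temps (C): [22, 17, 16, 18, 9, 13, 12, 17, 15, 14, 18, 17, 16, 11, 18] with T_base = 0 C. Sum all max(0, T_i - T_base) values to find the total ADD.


Computing ADD day by day:
Day 1: max(0, 22 - 0) = 22
Day 2: max(0, 17 - 0) = 17
Day 3: max(0, 16 - 0) = 16
Day 4: max(0, 18 - 0) = 18
Day 5: max(0, 9 - 0) = 9
Day 6: max(0, 13 - 0) = 13
Day 7: max(0, 12 - 0) = 12
Day 8: max(0, 17 - 0) = 17
Day 9: max(0, 15 - 0) = 15
Day 10: max(0, 14 - 0) = 14
Day 11: max(0, 18 - 0) = 18
Day 12: max(0, 17 - 0) = 17
Day 13: max(0, 16 - 0) = 16
Day 14: max(0, 11 - 0) = 11
Day 15: max(0, 18 - 0) = 18
Total ADD = 233

233


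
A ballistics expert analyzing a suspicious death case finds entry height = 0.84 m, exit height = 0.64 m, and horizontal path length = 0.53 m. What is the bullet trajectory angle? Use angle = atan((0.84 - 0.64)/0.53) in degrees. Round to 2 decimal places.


Bullet trajectory angle:
Height difference = 0.84 - 0.64 = 0.2 m
angle = atan(0.2 / 0.53)
angle = atan(0.377358)
angle = 20.67 degrees

20.67


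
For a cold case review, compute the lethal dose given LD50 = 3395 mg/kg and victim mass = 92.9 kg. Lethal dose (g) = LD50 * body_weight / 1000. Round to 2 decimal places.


Lethal dose calculation:
Lethal dose = LD50 * body_weight / 1000
= 3395 * 92.9 / 1000
= 315395.5 / 1000
= 315.40 g

315.40


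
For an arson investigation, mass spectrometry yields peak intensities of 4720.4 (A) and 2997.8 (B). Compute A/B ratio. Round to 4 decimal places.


Spectral peak ratio:
Peak A = 4720.4 counts
Peak B = 2997.8 counts
Ratio = 4720.4 / 2997.8 = 1.5746

1.5746


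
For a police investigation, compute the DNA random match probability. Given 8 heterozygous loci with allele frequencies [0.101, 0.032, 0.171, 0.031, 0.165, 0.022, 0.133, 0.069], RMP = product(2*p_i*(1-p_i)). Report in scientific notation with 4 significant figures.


Computing RMP for 8 loci:
Locus 1: 2 * 0.101 * 0.899 = 0.181598
Locus 2: 2 * 0.032 * 0.968 = 0.061952
Locus 3: 2 * 0.171 * 0.829 = 0.283518
Locus 4: 2 * 0.031 * 0.969 = 0.060078
Locus 5: 2 * 0.165 * 0.835 = 0.27555
Locus 6: 2 * 0.022 * 0.978 = 0.043032
Locus 7: 2 * 0.133 * 0.867 = 0.230622
Locus 8: 2 * 0.069 * 0.931 = 0.128478
RMP = 6.733e-08

6.733e-08


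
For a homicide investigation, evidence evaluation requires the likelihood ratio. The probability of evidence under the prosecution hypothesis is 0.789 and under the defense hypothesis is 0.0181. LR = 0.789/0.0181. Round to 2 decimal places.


Likelihood ratio calculation:
LR = P(E|Hp) / P(E|Hd)
LR = 0.789 / 0.0181
LR = 43.59

43.59


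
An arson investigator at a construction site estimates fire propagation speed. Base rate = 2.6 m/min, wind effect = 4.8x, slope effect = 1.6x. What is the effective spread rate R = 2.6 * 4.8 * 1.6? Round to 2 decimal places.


Fire spread rate calculation:
R = R0 * wind_factor * slope_factor
= 2.6 * 4.8 * 1.6
= 12.48 * 1.6
= 19.97 m/min

19.97


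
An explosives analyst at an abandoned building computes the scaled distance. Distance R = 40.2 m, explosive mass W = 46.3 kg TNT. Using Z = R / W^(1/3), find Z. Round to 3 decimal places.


Scaled distance calculation:
W^(1/3) = 46.3^(1/3) = 3.59082
Z = R / W^(1/3) = 40.2 / 3.59082
Z = 11.195 m/kg^(1/3)

11.195


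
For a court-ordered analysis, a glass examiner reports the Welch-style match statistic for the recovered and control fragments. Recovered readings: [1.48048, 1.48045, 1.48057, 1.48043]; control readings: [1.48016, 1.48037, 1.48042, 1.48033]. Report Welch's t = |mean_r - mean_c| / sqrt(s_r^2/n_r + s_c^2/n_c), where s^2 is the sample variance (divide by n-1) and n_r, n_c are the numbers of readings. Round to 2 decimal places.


Welch's t-criterion for glass RI comparison:
Recovered mean = sum / n_r = 5.92193 / 4 = 1.4804825
Control mean = sum / n_c = 5.92128 / 4 = 1.48032
Recovered sample variance s_r^2 = 3.825e-09
Control sample variance s_c^2 = 1.27333e-08
Welch SE (unpooled) = sqrt(s_r^2/n_r + s_c^2/n_c) = sqrt(9.5625e-10 + 3.18333e-09) = sqrt(4.13958e-09) = 6.43396e-05
|mean_r - mean_c| = 0.0001625
t = 0.0001625 / 6.43396e-05 = 2.53

2.53


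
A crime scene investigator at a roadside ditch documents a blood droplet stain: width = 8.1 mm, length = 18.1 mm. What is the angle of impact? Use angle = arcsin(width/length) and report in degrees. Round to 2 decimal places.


Blood spatter impact angle calculation:
width / length = 8.1 / 18.1 = 0.447514
angle = arcsin(0.447514)
angle = 26.58 degrees

26.58


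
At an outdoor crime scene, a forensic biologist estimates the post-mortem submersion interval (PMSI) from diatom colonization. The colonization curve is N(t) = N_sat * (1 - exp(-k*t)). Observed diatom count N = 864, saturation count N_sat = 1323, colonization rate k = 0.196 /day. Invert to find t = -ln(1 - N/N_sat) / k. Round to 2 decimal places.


PMSI from diatom colonization curve:
N / N_sat = 864 / 1323 = 0.653061
1 - N/N_sat = 0.346939
ln(1 - N/N_sat) = -1.058606
t = -ln(1 - N/N_sat) / k = -(-1.058606) / 0.196 = 5.40 days

5.40


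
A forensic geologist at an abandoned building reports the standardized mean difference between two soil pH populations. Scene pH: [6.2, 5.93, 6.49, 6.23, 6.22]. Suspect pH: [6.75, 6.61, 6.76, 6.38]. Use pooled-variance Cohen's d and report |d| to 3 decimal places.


Pooled-variance Cohen's d for soil pH comparison:
Scene mean = 31.07 / 5 = 6.214
Suspect mean = 26.5 / 4 = 6.625
Scene sample variance s_s^2 = 0.03933
Suspect sample variance s_c^2 = 0.031367
Pooled variance = ((n_s-1)*s_s^2 + (n_c-1)*s_c^2) / (n_s + n_c - 2) = 0.035917
Pooled SD = sqrt(0.035917) = 0.189518
Mean difference = -0.411
|d| = |-0.411| / 0.189518 = 2.169

2.169


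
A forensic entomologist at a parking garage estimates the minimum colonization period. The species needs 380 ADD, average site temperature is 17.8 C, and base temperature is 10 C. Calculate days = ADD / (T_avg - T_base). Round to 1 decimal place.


Insect development time:
Effective temperature = avg_temp - T_base = 17.8 - 10 = 7.8 C
Days = ADD / effective_temp = 380 / 7.8 = 48.7 days

48.7


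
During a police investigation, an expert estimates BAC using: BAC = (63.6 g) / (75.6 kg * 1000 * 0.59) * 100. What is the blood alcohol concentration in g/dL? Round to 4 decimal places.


Applying the Widmark formula:
BAC = (dose_g / (body_wt * 1000 * r)) * 100
Denominator = 75.6 * 1000 * 0.59 = 44604
BAC = (63.6 / 44604) * 100
BAC = 0.1426 g/dL

0.1426


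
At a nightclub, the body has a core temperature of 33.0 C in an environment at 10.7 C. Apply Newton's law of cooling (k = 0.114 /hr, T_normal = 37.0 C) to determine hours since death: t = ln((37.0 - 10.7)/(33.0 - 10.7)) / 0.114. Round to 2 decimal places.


Using Newton's law of cooling:
t = ln((T_normal - T_ambient) / (T_body - T_ambient)) / k
T_normal - T_ambient = 26.3
T_body - T_ambient = 22.3
Ratio = 1.179372
ln(ratio) = 0.164982
t = 0.164982 / 0.114 = 1.45 hours

1.45


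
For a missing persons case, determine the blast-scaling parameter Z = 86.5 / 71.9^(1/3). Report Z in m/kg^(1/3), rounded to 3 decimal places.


Scaled distance calculation:
W^(1/3) = 71.9^(1/3) = 4.158241
Z = R / W^(1/3) = 86.5 / 4.158241
Z = 20.802 m/kg^(1/3)

20.802


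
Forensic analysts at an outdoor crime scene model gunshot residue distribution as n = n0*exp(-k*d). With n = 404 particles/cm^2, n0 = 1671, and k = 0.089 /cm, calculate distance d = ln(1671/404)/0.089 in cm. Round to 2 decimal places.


GSR distance calculation:
n0/n = 1671 / 404 = 4.136139
ln(n0/n) = 1.419763
d = 1.419763 / 0.089 = 15.95 cm

15.95


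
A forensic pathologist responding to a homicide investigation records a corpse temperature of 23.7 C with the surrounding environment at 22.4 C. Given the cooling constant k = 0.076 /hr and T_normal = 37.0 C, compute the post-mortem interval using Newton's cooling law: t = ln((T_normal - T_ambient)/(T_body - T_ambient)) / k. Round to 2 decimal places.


Using Newton's law of cooling:
t = ln((T_normal - T_ambient) / (T_body - T_ambient)) / k
T_normal - T_ambient = 14.6
T_body - T_ambient = 1.3
Ratio = 11.230769
ln(ratio) = 2.418657
t = 2.418657 / 0.076 = 31.82 hours

31.82


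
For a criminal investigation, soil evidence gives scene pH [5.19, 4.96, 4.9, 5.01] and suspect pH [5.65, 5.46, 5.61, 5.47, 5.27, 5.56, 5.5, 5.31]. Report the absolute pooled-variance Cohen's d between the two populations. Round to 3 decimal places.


Pooled-variance Cohen's d for soil pH comparison:
Scene mean = 20.06 / 4 = 5.015
Suspect mean = 43.83 / 8 = 5.47875
Scene sample variance s_s^2 = 0.015633
Suspect sample variance s_c^2 = 0.018013
Pooled variance = ((n_s-1)*s_s^2 + (n_c-1)*s_c^2) / (n_s + n_c - 2) = 0.017299
Pooled SD = sqrt(0.017299) = 0.131526
Mean difference = -0.46375
|d| = |-0.46375| / 0.131526 = 3.526

3.526


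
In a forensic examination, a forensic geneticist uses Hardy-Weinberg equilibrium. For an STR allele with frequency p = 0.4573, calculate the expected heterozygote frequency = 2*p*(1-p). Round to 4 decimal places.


Hardy-Weinberg heterozygote frequency:
q = 1 - p = 1 - 0.4573 = 0.5427
2pq = 2 * 0.4573 * 0.5427 = 0.4964

0.4964


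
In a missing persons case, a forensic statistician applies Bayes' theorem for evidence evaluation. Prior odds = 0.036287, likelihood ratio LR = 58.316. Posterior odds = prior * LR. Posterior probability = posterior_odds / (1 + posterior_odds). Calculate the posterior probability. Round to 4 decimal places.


Bayesian evidence evaluation:
Posterior odds = prior_odds * LR = 0.036287 * 58.316 = 2.116113
Posterior probability = posterior_odds / (1 + posterior_odds)
= 2.116113 / (1 + 2.116113)
= 2.116113 / 3.116113
= 0.6791

0.6791


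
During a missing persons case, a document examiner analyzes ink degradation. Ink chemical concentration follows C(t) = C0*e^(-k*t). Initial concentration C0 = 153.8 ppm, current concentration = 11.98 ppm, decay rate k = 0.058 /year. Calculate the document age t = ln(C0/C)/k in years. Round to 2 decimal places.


Document age estimation:
C0/C = 153.8 / 11.98 = 12.838063
ln(C0/C) = 2.552414
t = 2.552414 / 0.058 = 44.01 years

44.01


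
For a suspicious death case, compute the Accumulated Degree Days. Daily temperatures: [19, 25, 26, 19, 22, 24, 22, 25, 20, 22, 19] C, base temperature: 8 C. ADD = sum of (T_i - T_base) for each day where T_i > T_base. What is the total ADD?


Computing ADD day by day:
Day 1: max(0, 19 - 8) = 11
Day 2: max(0, 25 - 8) = 17
Day 3: max(0, 26 - 8) = 18
Day 4: max(0, 19 - 8) = 11
Day 5: max(0, 22 - 8) = 14
Day 6: max(0, 24 - 8) = 16
Day 7: max(0, 22 - 8) = 14
Day 8: max(0, 25 - 8) = 17
Day 9: max(0, 20 - 8) = 12
Day 10: max(0, 22 - 8) = 14
Day 11: max(0, 19 - 8) = 11
Total ADD = 155

155


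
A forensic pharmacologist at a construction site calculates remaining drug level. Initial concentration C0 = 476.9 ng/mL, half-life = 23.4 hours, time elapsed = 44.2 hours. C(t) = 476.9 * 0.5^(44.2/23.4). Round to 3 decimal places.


Drug concentration decay:
Number of half-lives = t / t_half = 44.2 / 23.4 = 1.888889
Decay factor = 0.5^1.888889 = 0.27001491
C(t) = 476.9 * 0.27001491 = 128.770 ng/mL

128.770


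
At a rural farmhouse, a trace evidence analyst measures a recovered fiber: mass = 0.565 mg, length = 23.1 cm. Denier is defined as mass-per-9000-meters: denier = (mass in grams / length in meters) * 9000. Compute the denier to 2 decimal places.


Denier calculation:
Mass in grams = 0.565 mg / 1000 = 0.000565 g
Length in meters = 23.1 cm / 100 = 0.231 m
Linear density = mass / length = 0.000565 / 0.231 = 0.00244589 g/m
Denier = (g/m) * 9000 = 0.00244589 * 9000 = 22.01

22.01


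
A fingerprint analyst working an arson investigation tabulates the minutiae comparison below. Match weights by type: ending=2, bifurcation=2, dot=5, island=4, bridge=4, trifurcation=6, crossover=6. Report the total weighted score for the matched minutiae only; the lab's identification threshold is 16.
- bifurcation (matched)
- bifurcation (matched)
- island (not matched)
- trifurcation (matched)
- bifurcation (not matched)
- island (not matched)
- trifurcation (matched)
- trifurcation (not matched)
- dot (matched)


Weighted minutiae match score:
  bifurcation: matched, +2 (running total 2)
  bifurcation: matched, +2 (running total 4)
  island: not matched, +0
  trifurcation: matched, +6 (running total 10)
  bifurcation: not matched, +0
  island: not matched, +0
  trifurcation: matched, +6 (running total 16)
  trifurcation: not matched, +0
  dot: matched, +5 (running total 21)
Total score = 21
Threshold = 16; verdict = identification

21


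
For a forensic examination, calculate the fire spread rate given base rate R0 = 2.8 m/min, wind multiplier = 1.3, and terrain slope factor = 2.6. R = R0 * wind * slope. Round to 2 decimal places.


Fire spread rate calculation:
R = R0 * wind_factor * slope_factor
= 2.8 * 1.3 * 2.6
= 3.64 * 2.6
= 9.46 m/min

9.46


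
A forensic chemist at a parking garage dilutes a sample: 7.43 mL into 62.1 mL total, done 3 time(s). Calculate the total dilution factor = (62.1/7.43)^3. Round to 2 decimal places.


Dilution factor calculation:
Single dilution = V_total / V_sample = 62.1 / 7.43 ≈ 8.358008
Number of dilutions = 3
Total DF = (62.1 / 7.43)^3 (full precision, rounded at the end) = 583.86

583.86


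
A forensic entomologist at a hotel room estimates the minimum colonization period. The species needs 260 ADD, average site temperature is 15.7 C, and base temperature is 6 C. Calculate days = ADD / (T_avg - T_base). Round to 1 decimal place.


Insect development time:
Effective temperature = avg_temp - T_base = 15.7 - 6 = 9.7 C
Days = ADD / effective_temp = 260 / 9.7 = 26.8 days

26.8


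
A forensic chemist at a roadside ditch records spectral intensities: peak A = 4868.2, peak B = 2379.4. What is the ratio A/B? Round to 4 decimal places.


Spectral peak ratio:
Peak A = 4868.2 counts
Peak B = 2379.4 counts
Ratio = 4868.2 / 2379.4 = 2.0460

2.0460


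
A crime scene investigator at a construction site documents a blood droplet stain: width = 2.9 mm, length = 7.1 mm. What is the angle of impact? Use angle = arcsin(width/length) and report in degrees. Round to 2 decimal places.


Blood spatter impact angle calculation:
width / length = 2.9 / 7.1 = 0.408451
angle = arcsin(0.408451)
angle = 24.11 degrees

24.11


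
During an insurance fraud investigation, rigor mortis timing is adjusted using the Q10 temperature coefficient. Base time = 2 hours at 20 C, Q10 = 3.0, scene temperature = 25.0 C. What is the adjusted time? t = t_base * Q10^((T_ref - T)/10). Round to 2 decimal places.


Rigor mortis time adjustment:
Exponent = (T_ref - T_actual) / 10 = (20 - 25.0) / 10 = -0.5
Q10 factor = 3.0^-0.5 = 0.57735
t_adjusted = 2 * 0.57735 = 1.15 hours

1.15


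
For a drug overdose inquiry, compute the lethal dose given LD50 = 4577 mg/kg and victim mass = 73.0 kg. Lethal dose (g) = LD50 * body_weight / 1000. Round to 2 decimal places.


Lethal dose calculation:
Lethal dose = LD50 * body_weight / 1000
= 4577 * 73.0 / 1000
= 334121 / 1000
= 334.12 g

334.12


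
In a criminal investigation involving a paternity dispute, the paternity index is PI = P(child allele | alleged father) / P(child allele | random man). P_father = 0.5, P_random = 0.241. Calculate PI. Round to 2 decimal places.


Paternity Index calculation:
PI = P(allele|father) / P(allele|random)
PI = 0.5 / 0.241
PI = 2.07

2.07


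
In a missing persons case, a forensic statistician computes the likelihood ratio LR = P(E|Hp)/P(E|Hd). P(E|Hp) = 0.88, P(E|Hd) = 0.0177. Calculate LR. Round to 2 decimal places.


Likelihood ratio calculation:
LR = P(E|Hp) / P(E|Hd)
LR = 0.88 / 0.0177
LR = 49.72

49.72


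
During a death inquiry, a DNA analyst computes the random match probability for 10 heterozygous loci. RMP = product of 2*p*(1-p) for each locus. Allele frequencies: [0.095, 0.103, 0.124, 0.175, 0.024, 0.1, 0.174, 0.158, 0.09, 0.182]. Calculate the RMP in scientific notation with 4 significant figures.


Computing RMP for 10 loci:
Locus 1: 2 * 0.095 * 0.905 = 0.17195
Locus 2: 2 * 0.103 * 0.897 = 0.184782
Locus 3: 2 * 0.124 * 0.876 = 0.217248
Locus 4: 2 * 0.175 * 0.825 = 0.28875
Locus 5: 2 * 0.024 * 0.976 = 0.046848
Locus 6: 2 * 0.1 * 0.9 = 0.18
Locus 7: 2 * 0.174 * 0.826 = 0.287448
Locus 8: 2 * 0.158 * 0.842 = 0.266072
Locus 9: 2 * 0.09 * 0.91 = 0.1638
Locus 10: 2 * 0.182 * 0.818 = 0.297752
RMP = 6.269e-08

6.269e-08


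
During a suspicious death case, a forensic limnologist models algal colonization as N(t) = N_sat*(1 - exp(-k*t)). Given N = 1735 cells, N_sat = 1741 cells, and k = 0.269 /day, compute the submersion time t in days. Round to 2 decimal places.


PMSI from diatom colonization curve:
N / N_sat = 1735 / 1741 = 0.996554
1 - N/N_sat = 0.003446
ln(1 - N/N_sat) = -5.670541
t = -ln(1 - N/N_sat) / k = -(-5.670541) / 0.269 = 21.08 days

21.08


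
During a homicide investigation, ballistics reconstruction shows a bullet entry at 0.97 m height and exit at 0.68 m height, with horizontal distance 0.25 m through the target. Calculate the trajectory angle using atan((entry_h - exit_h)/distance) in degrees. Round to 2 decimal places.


Bullet trajectory angle:
Height difference = 0.97 - 0.68 = 0.29 m
angle = atan(0.29 / 0.25)
angle = atan(1.16)
angle = 49.24 degrees

49.24


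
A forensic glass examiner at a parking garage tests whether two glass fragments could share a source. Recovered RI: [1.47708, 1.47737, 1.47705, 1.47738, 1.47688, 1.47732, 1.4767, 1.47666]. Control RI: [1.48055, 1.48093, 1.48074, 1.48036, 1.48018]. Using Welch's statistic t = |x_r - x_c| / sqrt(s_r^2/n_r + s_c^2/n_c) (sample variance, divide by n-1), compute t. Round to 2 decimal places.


Welch's t-criterion for glass RI comparison:
Recovered mean = sum / n_r = 11.81644 / 8 = 1.477055
Control mean = sum / n_c = 7.40276 / 5 = 1.480552
Recovered sample variance s_r^2 = 8.40571e-08
Control sample variance s_c^2 = 8.837e-08
Welch SE (unpooled) = sqrt(s_r^2/n_r + s_c^2/n_c) = sqrt(1.05071e-08 + 1.7674e-08) = sqrt(2.81811e-08) = 0.000167872
|mean_r - mean_c| = 0.003497
t = 0.003497 / 0.000167872 = 20.83

20.83


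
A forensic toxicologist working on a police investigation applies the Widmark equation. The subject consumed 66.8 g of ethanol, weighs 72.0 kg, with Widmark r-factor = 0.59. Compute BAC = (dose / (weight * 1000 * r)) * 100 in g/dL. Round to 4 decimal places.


Applying the Widmark formula:
BAC = (dose_g / (body_wt * 1000 * r)) * 100
Denominator = 72.0 * 1000 * 0.59 = 42480
BAC = (66.8 / 42480) * 100
BAC = 0.1573 g/dL

0.1573


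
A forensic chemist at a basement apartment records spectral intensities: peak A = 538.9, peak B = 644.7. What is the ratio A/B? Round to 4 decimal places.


Spectral peak ratio:
Peak A = 538.9 counts
Peak B = 644.7 counts
Ratio = 538.9 / 644.7 = 0.8359

0.8359


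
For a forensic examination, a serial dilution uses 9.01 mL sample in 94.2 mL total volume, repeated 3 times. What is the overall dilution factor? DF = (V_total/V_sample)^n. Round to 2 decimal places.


Dilution factor calculation:
Single dilution = V_total / V_sample = 94.2 / 9.01 ≈ 10.45505
Number of dilutions = 3
Total DF = (94.2 / 9.01)^3 (full precision, rounded at the end) = 1142.82

1142.82


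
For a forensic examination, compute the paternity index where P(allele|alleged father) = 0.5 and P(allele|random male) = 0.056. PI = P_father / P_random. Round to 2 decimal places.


Paternity Index calculation:
PI = P(allele|father) / P(allele|random)
PI = 0.5 / 0.056
PI = 8.93

8.93


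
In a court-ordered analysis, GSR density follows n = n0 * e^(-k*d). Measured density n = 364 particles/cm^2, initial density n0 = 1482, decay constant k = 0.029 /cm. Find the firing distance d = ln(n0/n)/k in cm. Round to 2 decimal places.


GSR distance calculation:
n0/n = 1482 / 364 = 4.071429
ln(n0/n) = 1.403994
d = 1.403994 / 0.029 = 48.41 cm

48.41


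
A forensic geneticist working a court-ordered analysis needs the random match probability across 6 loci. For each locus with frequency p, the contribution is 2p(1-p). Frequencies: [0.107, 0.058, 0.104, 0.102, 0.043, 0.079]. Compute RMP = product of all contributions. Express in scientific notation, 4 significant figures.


Computing RMP for 6 loci:
Locus 1: 2 * 0.107 * 0.893 = 0.191102
Locus 2: 2 * 0.058 * 0.942 = 0.109272
Locus 3: 2 * 0.104 * 0.896 = 0.186368
Locus 4: 2 * 0.102 * 0.898 = 0.183192
Locus 5: 2 * 0.043 * 0.957 = 0.082302
Locus 6: 2 * 0.079 * 0.921 = 0.145518
RMP = 8.538e-06

8.538e-06


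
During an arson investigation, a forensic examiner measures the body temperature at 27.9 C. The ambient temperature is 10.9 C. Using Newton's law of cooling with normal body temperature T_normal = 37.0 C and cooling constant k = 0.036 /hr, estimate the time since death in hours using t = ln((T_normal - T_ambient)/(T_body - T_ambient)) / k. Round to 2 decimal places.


Using Newton's law of cooling:
t = ln((T_normal - T_ambient) / (T_body - T_ambient)) / k
T_normal - T_ambient = 26.1
T_body - T_ambient = 17.0
Ratio = 1.535294
ln(ratio) = 0.428722
t = 0.428722 / 0.036 = 11.91 hours

11.91


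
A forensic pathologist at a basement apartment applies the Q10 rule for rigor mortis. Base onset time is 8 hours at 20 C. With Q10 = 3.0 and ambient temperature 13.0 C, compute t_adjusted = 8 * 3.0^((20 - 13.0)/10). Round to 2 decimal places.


Rigor mortis time adjustment:
Exponent = (T_ref - T_actual) / 10 = (20 - 13.0) / 10 = 0.7
Q10 factor = 3.0^0.7 = 2.15767
t_adjusted = 8 * 2.15767 = 17.26 hours

17.26


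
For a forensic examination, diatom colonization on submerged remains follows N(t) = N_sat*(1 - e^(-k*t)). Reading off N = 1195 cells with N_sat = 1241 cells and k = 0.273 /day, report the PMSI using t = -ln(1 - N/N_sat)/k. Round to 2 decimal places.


PMSI from diatom colonization curve:
N / N_sat = 1195 / 1241 = 0.962933
1 - N/N_sat = 0.037067
ln(1 - N/N_sat) = -3.295028
t = -ln(1 - N/N_sat) / k = -(-3.295028) / 0.273 = 12.07 days

12.07


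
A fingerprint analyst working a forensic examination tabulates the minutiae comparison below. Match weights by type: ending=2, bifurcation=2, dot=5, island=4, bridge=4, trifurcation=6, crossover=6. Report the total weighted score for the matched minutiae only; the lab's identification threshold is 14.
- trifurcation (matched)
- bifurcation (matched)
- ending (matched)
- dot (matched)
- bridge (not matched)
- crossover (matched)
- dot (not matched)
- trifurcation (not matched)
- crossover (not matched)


Weighted minutiae match score:
  trifurcation: matched, +6 (running total 6)
  bifurcation: matched, +2 (running total 8)
  ending: matched, +2 (running total 10)
  dot: matched, +5 (running total 15)
  bridge: not matched, +0
  crossover: matched, +6 (running total 21)
  dot: not matched, +0
  trifurcation: not matched, +0
  crossover: not matched, +0
Total score = 21
Threshold = 14; verdict = identification

21


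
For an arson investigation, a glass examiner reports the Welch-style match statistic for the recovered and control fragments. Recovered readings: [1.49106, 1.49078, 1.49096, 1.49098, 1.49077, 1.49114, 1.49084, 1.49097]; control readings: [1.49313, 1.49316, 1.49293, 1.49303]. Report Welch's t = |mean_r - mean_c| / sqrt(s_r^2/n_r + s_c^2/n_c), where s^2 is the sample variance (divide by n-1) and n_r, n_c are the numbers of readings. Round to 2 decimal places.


Welch's t-criterion for glass RI comparison:
Recovered mean = sum / n_r = 11.9275 / 8 = 1.4909375
Control mean = sum / n_c = 5.97225 / 4 = 1.4930625
Recovered sample variance s_r^2 = 1.73929e-08
Control sample variance s_c^2 = 1.08917e-08
Welch SE (unpooled) = sqrt(s_r^2/n_r + s_c^2/n_c) = sqrt(2.17411e-09 + 2.72292e-09) = sqrt(4.89703e-09) = 6.99788e-05
|mean_r - mean_c| = 0.002125
t = 0.002125 / 6.99788e-05 = 30.37

30.37


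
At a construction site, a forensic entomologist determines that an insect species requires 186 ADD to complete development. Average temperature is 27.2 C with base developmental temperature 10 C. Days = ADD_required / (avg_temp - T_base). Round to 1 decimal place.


Insect development time:
Effective temperature = avg_temp - T_base = 27.2 - 10 = 17.2 C
Days = ADD / effective_temp = 186 / 17.2 = 10.8 days

10.8


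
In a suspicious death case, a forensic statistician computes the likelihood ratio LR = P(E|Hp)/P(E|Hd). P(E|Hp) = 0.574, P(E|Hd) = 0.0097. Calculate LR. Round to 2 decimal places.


Likelihood ratio calculation:
LR = P(E|Hp) / P(E|Hd)
LR = 0.574 / 0.0097
LR = 59.18

59.18


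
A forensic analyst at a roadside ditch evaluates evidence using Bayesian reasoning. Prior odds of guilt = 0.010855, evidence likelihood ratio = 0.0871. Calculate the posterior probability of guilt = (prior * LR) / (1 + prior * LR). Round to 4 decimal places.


Bayesian evidence evaluation:
Posterior odds = prior_odds * LR = 0.010855 * 0.0871 = 0.0009454705
Posterior probability = posterior_odds / (1 + posterior_odds)
= 0.0009454705 / (1 + 0.0009454705)
= 0.0009454705 / 1.0009454705
= 0.0009

0.0009


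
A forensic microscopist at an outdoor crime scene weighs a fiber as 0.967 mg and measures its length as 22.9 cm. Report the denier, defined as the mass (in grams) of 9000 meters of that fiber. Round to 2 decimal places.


Denier calculation:
Mass in grams = 0.967 mg / 1000 = 0.000967 g
Length in meters = 22.9 cm / 100 = 0.229 m
Linear density = mass / length = 0.000967 / 0.229 = 0.00422271 g/m
Denier = (g/m) * 9000 = 0.00422271 * 9000 = 38.00

38.00


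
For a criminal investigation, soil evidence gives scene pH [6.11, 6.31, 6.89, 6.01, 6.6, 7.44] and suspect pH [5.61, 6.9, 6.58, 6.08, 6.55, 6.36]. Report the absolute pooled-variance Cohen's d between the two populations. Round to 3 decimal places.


Pooled-variance Cohen's d for soil pH comparison:
Scene mean = 39.36 / 6 = 6.56
Suspect mean = 38.08 / 6 = 6.346667
Scene sample variance s_s^2 = 0.29048
Suspect sample variance s_c^2 = 0.203187
Pooled variance = ((n_s-1)*s_s^2 + (n_c-1)*s_c^2) / (n_s + n_c - 2) = 0.246833
Pooled SD = sqrt(0.246833) = 0.496823
Mean difference = 0.213333
|d| = |0.213333| / 0.496823 = 0.429

0.429


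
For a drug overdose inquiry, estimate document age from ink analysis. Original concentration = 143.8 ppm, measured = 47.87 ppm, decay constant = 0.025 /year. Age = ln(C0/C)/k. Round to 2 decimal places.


Document age estimation:
C0/C = 143.8 / 47.87 = 3.003969
ln(C0/C) = 1.099934
t = 1.099934 / 0.025 = 44.00 years

44.00


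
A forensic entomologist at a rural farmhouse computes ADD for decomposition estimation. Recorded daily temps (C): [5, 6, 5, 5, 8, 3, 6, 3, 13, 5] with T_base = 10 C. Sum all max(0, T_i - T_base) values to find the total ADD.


Computing ADD day by day:
Day 1: max(0, 5 - 10) = 0
Day 2: max(0, 6 - 10) = 0
Day 3: max(0, 5 - 10) = 0
Day 4: max(0, 5 - 10) = 0
Day 5: max(0, 8 - 10) = 0
Day 6: max(0, 3 - 10) = 0
Day 7: max(0, 6 - 10) = 0
Day 8: max(0, 3 - 10) = 0
Day 9: max(0, 13 - 10) = 3
Day 10: max(0, 5 - 10) = 0
Total ADD = 3

3


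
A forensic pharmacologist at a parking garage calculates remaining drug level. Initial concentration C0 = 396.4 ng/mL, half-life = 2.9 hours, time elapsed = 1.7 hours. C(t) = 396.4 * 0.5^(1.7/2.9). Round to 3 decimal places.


Drug concentration decay:
Number of half-lives = t / t_half = 1.7 / 2.9 = 0.586207
Decay factor = 0.5^0.586207 = 0.66609183
C(t) = 396.4 * 0.66609183 = 264.039 ng/mL

264.039


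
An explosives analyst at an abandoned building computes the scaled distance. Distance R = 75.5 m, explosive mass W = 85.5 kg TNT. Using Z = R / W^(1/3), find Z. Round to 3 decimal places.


Scaled distance calculation:
W^(1/3) = 85.5^(1/3) = 4.405434
Z = R / W^(1/3) = 75.5 / 4.405434
Z = 17.138 m/kg^(1/3)

17.138


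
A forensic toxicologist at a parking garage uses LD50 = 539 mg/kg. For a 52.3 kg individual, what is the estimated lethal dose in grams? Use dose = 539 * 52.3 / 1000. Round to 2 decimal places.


Lethal dose calculation:
Lethal dose = LD50 * body_weight / 1000
= 539 * 52.3 / 1000
= 28189.7 / 1000
= 28.19 g

28.19


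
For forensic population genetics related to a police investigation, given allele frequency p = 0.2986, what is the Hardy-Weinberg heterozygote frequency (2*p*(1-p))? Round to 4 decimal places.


Hardy-Weinberg heterozygote frequency:
q = 1 - p = 1 - 0.2986 = 0.7014
2pq = 2 * 0.2986 * 0.7014 = 0.4189

0.4189


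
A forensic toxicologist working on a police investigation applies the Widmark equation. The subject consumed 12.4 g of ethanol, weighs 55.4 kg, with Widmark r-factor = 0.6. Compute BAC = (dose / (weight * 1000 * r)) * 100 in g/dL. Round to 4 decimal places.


Applying the Widmark formula:
BAC = (dose_g / (body_wt * 1000 * r)) * 100
Denominator = 55.4 * 1000 * 0.6 = 33240
BAC = (12.4 / 33240) * 100
BAC = 0.0373 g/dL

0.0373


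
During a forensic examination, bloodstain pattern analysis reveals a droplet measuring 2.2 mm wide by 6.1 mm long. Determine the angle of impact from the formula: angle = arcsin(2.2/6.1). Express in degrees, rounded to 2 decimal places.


Blood spatter impact angle calculation:
width / length = 2.2 / 6.1 = 0.360656
angle = arcsin(0.360656)
angle = 21.14 degrees

21.14


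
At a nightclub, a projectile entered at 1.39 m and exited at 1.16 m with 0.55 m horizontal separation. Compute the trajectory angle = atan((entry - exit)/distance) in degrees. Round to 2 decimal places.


Bullet trajectory angle:
Height difference = 1.39 - 1.16 = 0.23 m
angle = atan(0.23 / 0.55)
angle = atan(0.418182)
angle = 22.69 degrees

22.69


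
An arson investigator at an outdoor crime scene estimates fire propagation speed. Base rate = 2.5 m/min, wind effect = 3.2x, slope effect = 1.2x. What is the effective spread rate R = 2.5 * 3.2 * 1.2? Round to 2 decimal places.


Fire spread rate calculation:
R = R0 * wind_factor * slope_factor
= 2.5 * 3.2 * 1.2
= 8 * 1.2
= 9.60 m/min

9.60


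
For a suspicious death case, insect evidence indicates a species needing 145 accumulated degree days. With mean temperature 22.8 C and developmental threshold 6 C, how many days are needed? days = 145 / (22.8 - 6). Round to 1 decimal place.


Insect development time:
Effective temperature = avg_temp - T_base = 22.8 - 6 = 16.8 C
Days = ADD / effective_temp = 145 / 16.8 = 8.6 days

8.6


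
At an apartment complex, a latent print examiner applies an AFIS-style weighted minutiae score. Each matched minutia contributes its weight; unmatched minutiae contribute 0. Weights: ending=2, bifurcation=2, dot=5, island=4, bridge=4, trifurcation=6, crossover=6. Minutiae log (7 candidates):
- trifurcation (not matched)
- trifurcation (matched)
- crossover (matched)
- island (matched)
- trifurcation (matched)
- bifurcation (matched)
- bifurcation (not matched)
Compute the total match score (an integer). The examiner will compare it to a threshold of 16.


Weighted minutiae match score:
  trifurcation: not matched, +0
  trifurcation: matched, +6 (running total 6)
  crossover: matched, +6 (running total 12)
  island: matched, +4 (running total 16)
  trifurcation: matched, +6 (running total 22)
  bifurcation: matched, +2 (running total 24)
  bifurcation: not matched, +0
Total score = 24
Threshold = 16; verdict = identification

24


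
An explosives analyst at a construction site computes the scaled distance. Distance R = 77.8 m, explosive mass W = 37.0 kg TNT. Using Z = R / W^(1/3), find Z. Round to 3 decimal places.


Scaled distance calculation:
W^(1/3) = 37.0^(1/3) = 3.332222
Z = R / W^(1/3) = 77.8 / 3.332222
Z = 23.348 m/kg^(1/3)

23.348


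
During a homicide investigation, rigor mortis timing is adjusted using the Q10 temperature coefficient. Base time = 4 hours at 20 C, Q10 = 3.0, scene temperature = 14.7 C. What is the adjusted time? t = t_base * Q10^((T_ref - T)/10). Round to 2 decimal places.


Rigor mortis time adjustment:
Exponent = (T_ref - T_actual) / 10 = (20 - 14.7) / 10 = 0.53
Q10 factor = 3.0^0.53 = 1.79009
t_adjusted = 4 * 1.79009 = 7.16 hours

7.16


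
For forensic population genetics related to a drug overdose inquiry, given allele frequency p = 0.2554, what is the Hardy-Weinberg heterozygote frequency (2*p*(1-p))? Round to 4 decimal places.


Hardy-Weinberg heterozygote frequency:
q = 1 - p = 1 - 0.2554 = 0.7446
2pq = 2 * 0.2554 * 0.7446 = 0.3803

0.3803


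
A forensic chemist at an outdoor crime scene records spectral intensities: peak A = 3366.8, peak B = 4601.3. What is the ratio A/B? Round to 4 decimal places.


Spectral peak ratio:
Peak A = 3366.8 counts
Peak B = 4601.3 counts
Ratio = 3366.8 / 4601.3 = 0.7317

0.7317


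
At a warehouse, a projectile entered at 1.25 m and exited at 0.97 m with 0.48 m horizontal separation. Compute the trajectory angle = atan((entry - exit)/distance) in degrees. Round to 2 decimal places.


Bullet trajectory angle:
Height difference = 1.25 - 0.97 = 0.28 m
angle = atan(0.28 / 0.48)
angle = atan(0.583333)
angle = 30.26 degrees

30.26


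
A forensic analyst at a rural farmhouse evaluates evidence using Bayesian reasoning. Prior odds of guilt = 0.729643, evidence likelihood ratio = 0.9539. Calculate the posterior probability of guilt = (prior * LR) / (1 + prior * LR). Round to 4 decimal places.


Bayesian evidence evaluation:
Posterior odds = prior_odds * LR = 0.729643 * 0.9539 = 0.6960065
Posterior probability = posterior_odds / (1 + posterior_odds)
= 0.6960065 / (1 + 0.6960065)
= 0.6960065 / 1.6960065
= 0.4104

0.4104


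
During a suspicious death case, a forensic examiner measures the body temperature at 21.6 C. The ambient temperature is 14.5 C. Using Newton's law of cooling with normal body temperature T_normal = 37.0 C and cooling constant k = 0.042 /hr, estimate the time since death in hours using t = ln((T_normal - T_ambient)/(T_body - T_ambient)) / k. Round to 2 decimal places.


Using Newton's law of cooling:
t = ln((T_normal - T_ambient) / (T_body - T_ambient)) / k
T_normal - T_ambient = 22.5
T_body - T_ambient = 7.1
Ratio = 3.169014
ln(ratio) = 1.15342
t = 1.15342 / 0.042 = 27.46 hours

27.46


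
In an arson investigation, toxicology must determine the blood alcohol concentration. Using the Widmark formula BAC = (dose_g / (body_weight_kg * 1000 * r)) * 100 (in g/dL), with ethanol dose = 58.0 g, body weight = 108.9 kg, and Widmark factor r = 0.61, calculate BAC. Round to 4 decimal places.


Applying the Widmark formula:
BAC = (dose_g / (body_wt * 1000 * r)) * 100
Denominator = 108.9 * 1000 * 0.61 = 66429
BAC = (58.0 / 66429) * 100
BAC = 0.0873 g/dL

0.0873


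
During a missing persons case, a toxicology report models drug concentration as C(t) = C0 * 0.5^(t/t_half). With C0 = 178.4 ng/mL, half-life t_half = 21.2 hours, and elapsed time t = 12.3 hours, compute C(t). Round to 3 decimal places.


Drug concentration decay:
Number of half-lives = t / t_half = 12.3 / 21.2 = 0.580189
Decay factor = 0.5^0.580189 = 0.66887615
C(t) = 178.4 * 0.66887615 = 119.328 ng/mL

119.328


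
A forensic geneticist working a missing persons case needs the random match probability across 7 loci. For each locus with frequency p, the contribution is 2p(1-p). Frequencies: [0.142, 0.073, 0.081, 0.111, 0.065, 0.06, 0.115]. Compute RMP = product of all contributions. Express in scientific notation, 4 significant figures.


Computing RMP for 7 loci:
Locus 1: 2 * 0.142 * 0.858 = 0.243672
Locus 2: 2 * 0.073 * 0.927 = 0.135342
Locus 3: 2 * 0.081 * 0.919 = 0.148878
Locus 4: 2 * 0.111 * 0.889 = 0.197358
Locus 5: 2 * 0.065 * 0.935 = 0.12155
Locus 6: 2 * 0.06 * 0.94 = 0.1128
Locus 7: 2 * 0.115 * 0.885 = 0.20355
RMP = 2.704e-06

2.704e-06
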